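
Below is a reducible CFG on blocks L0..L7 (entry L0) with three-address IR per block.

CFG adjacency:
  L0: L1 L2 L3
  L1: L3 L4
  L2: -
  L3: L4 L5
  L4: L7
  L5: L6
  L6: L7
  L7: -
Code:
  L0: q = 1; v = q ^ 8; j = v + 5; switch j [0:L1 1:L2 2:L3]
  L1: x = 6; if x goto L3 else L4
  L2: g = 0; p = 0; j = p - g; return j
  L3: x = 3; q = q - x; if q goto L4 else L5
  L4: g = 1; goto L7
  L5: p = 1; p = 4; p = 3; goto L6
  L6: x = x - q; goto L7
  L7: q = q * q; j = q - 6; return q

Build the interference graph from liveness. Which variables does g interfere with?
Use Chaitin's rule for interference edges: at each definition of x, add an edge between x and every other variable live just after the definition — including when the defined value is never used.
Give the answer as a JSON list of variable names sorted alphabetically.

Answer: ["p", "q"]

Analysis:
Block summaries:
  L0: def={j,q,v} ue=∅
  L1: def={x} ue=∅
  L2: def={g,j,p} ue=∅
  L3: def={q,x} ue={q}
  L4: def={g} ue=∅
  L5: def={p} ue=∅
  L6: def={x} ue={q,x}
  L7: def={j,q} ue={q}

Liveness:
  live L0: ∅→{q}
  live L1: {q}→{q}
  live L2: ∅→∅
  live L3: {q}→{q,x}
  live L4: {q}→{q}
  live L5: {q,x}→{q,x}
  live L6: {q,x}→{q}
  live L7: {q}→∅

Conflict graph:
  g: {p,q}
  j: {q}
  p: {g,q,x}
  q: {g,j,p,v,x}
  v: {q}
  x: {p,q}

N(g) = ["p", "q"]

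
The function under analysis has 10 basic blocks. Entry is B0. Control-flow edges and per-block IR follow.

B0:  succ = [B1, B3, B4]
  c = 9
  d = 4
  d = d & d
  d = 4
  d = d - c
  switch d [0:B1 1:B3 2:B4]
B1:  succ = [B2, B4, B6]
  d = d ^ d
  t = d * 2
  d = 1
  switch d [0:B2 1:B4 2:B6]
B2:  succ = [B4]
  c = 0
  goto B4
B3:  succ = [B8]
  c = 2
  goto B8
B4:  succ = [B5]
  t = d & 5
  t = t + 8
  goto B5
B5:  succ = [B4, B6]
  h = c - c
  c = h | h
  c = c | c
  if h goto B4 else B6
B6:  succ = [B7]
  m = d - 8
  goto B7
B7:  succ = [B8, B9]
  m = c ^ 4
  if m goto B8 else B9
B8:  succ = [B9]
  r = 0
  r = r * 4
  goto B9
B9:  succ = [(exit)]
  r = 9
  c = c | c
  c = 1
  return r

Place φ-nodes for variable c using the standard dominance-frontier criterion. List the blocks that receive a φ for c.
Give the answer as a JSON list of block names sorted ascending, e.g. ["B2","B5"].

idom tree: B1←B0 B2←B1 B3←B0 B4←B0 B5←B4 B6←B0 B7←B6 B8←B0 B9←B0
Join-block Dom:
  B4: preds {B0,B1,B2,B5}: {B0} ∩ {B0,B1} ∩ {B0,B1,B2} ∩ {B0,B4,B5} = {B0}; idom=B0
  B6: preds {B1,B5}: {B0,B1} ∩ {B0,B4,B5} = {B0}; idom=B0
  B8: preds {B3,B7}: {B0,B3} ∩ {B0,B6,B7} = {B0}; idom=B0
  B9: preds {B7,B8}: {B0,B6,B7} ∩ {B0,B8} = {B0}; idom=B0

Frontier:
  join B4 pred B0: · stop@B0
  join B4 pred B1: B1 stop@B0
  join B4 pred B2: B2→B1 stop@B0
  join B4 pred B5: B5→B4 stop@B0
  join B6 pred B1: B1 stop@B0
  join B6 pred B5: B5→B4 stop@B0
  join B8 pred B3: B3 stop@B0
  join B8 pred B7: B7→B6 stop@B0
  join B9 pred B7: B7→B6 stop@B0
  join B9 pred B8: B8 stop@B0
  DF(B0)=∅
  DF(B1)={B4,B6}
  DF(B2)={B4}
  DF(B3)={B8}
  DF(B4)={B4,B6}
  DF(B5)={B4,B6}
  DF(B6)={B8,B9}
  DF(B7)={B8,B9}
  DF(B8)={B9}
  DF(B9)=∅

φ for c: defs {B0,B2,B3,B5,B9}
  DF⁺ = {B4,B6,B8,B9}

Answer: ["B4", "B6", "B8", "B9"]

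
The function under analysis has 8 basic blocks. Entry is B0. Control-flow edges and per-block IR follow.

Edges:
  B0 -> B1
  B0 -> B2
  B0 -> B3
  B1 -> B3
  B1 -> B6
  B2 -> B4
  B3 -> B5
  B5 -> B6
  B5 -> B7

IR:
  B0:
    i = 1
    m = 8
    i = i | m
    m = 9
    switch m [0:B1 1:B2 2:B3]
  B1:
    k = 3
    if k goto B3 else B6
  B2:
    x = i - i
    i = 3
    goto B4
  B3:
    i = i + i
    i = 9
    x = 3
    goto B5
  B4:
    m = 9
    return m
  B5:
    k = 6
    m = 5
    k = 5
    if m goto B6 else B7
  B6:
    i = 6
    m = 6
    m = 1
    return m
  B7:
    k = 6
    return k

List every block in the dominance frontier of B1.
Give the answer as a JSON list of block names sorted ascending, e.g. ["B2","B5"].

idom tree: B1←B0 B2←B0 B3←B0 B4←B2 B5←B3 B6←B0 B7←B5
Join-block Dom:
  B3: preds {B0,B1}: {B0} ∩ {B0,B1} = {B0}; idom=B0
  B6: preds {B1,B5}: {B0,B1} ∩ {B0,B3,B5} = {B0}; idom=B0

DF derivation:
  B3←B0: walk · to B0
  B3←B1: walk B1 to B0
  B6←B1: walk B1 to B0
  B6←B5: walk B5→B3 to B0
  DF(B0)=∅
  DF(B1)={B3,B6}
  DF(B2)=∅
  DF(B3)={B6}
  DF(B4)=∅
  DF(B5)={B6}
  DF(B6)=∅
  DF(B7)=∅

DF(B1) = ["B3", "B6"]

Answer: ["B3", "B6"]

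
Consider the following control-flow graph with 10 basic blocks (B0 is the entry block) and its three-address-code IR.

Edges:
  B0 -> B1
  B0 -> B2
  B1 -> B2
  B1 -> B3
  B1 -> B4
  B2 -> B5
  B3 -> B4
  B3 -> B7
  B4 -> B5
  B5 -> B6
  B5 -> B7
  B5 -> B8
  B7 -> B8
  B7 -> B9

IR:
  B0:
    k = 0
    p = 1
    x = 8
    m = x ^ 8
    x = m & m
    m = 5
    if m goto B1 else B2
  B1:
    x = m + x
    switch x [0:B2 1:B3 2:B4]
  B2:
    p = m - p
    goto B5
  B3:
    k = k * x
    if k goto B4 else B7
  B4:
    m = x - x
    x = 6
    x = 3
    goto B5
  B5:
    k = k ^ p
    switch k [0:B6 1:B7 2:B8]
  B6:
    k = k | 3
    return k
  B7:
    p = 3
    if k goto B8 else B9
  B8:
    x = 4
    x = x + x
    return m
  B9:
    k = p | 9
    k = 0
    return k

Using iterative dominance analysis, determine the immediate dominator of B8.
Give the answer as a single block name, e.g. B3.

idom tree: B1←B0 B2←B0 B3←B1 B4←B1 B5←B0 B6←B5 B7←B0 B8←B0 B9←B7
Dom∩ at merges:
  B2: preds {B0,B1}: {B0} ∩ {B0,B1} = {B0}; idom=B0
  B4: preds {B1,B3}: {B0,B1} ∩ {B0,B1,B3} = {B0,B1}; idom=B1
  B5: preds {B2,B4}: {B0,B2} ∩ {B0,B1,B4} = {B0}; idom=B0
  B7: preds {B3,B5}: {B0,B1,B3} ∩ {B0,B5} = {B0}; idom=B0
  B8: preds {B5,B7}: {B0,B5} ∩ {B0,B7} = {B0}; idom=B0

idom(B8) = B0

Answer: B0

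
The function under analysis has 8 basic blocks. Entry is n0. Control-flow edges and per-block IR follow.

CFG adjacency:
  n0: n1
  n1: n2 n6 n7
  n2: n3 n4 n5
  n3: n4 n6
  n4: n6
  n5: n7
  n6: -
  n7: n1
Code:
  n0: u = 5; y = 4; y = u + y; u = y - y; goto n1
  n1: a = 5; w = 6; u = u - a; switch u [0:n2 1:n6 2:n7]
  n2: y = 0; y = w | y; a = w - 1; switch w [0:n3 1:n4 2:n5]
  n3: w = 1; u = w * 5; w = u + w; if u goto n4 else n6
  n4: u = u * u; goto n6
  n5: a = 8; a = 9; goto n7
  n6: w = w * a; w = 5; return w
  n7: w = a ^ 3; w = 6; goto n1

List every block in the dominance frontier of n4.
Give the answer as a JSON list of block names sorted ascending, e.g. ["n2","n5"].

Answer: ["n6"]

Derivation:
idom tree: n1←n0 n2←n1 n3←n2 n4←n2 n5←n2 n6←n1 n7←n1
Dom at joins:
  n1: preds {n0,n7}: {n0} ∩ {n0,n1,n7} = {n0}; idom=n0
  n4: preds {n2,n3}: {n0,n1,n2} ∩ {n0,n1,n2,n3} = {n0,n1,n2}; idom=n2
  n6: preds {n1,n3,n4}: {n0,n1} ∩ {n0,n1,n2,n3} ∩ {n0,n1,n2,n4} = {n0,n1}; idom=n1
  n7: preds {n1,n5}: {n0,n1} ∩ {n0,n1,n2,n5} = {n0,n1}; idom=n1

DF derivation:
  join n1 pred n0: · stop@n0
  join n1 pred n7: n7→n1 stop@n0
  join n4 pred n2: · stop@n2
  join n4 pred n3: n3 stop@n2
  join n6 pred n1: · stop@n1
  join n6 pred n3: n3→n2 stop@n1
  join n6 pred n4: n4→n2 stop@n1
  join n7 pred n1: · stop@n1
  join n7 pred n5: n5→n2 stop@n1
  n0 → ∅
  n1 → {n1}
  n2 → {n6,n7}
  n3 → {n4,n6}
  n4 → {n6}
  n5 → {n7}
  n6 → ∅
  n7 → {n1}

DF(n4) = ["n6"]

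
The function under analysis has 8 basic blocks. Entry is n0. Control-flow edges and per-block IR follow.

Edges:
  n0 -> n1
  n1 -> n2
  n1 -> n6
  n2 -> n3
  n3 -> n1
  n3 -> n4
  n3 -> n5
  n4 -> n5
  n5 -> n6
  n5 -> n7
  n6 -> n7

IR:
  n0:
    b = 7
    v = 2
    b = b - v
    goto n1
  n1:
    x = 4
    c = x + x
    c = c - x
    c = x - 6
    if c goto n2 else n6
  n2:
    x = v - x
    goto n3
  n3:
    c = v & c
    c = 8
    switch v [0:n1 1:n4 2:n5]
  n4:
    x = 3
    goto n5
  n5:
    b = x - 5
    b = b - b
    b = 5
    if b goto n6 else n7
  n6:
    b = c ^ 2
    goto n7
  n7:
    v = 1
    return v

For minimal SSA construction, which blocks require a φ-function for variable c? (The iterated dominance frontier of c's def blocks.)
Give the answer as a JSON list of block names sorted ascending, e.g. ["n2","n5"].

Answer: ["n1", "n6", "n7"]

Analysis:
idom tree: n1←n0 n2←n1 n3←n2 n4←n3 n5←n3 n6←n1 n7←n1
Dom at joins:
  n1: preds {n0,n3}: {n0} ∩ {n0,n1,n2,n3} = {n0}; idom=n0
  n5: preds {n3,n4}: {n0,n1,n2,n3} ∩ {n0,n1,n2,n3,n4} = {n0,n1,n2,n3}; idom=n3
  n6: preds {n1,n5}: {n0,n1} ∩ {n0,n1,n2,n3,n5} = {n0,n1}; idom=n1
  n7: preds {n5,n6}: {n0,n1,n2,n3,n5} ∩ {n0,n1,n6} = {n0,n1}; idom=n1

Frontier:
  join n1 pred n0: · stop@n0
  join n1 pred n3: n3→n2→n1 stop@n0
  join n5 pred n3: · stop@n3
  join n5 pred n4: n4 stop@n3
  join n6 pred n1: · stop@n1
  join n6 pred n5: n5→n3→n2 stop@n1
  join n7 pred n5: n5→n3→n2 stop@n1
  join n7 pred n6: n6 stop@n1
  n0: DF=∅
  n1: DF={n1}
  n2: DF={n1,n6,n7}
  n3: DF={n1,n6,n7}
  n4: DF={n5}
  n5: DF={n6,n7}
  n6: DF={n7}
  n7: DF=∅

φ for c: defs {n1,n3}
  DF⁺ = {n1,n6,n7}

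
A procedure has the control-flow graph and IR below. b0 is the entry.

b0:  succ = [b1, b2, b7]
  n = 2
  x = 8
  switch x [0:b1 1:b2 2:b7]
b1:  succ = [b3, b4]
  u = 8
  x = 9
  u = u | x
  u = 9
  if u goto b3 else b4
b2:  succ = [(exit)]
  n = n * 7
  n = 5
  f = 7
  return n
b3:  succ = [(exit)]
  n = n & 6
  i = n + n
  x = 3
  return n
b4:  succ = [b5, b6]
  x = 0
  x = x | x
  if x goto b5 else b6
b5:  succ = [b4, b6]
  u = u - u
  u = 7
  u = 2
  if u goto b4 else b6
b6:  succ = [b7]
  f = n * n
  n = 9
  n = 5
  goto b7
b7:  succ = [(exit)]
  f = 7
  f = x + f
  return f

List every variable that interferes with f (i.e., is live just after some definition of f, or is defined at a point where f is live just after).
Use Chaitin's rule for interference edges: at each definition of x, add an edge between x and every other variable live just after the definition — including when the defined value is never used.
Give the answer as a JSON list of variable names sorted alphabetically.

Answer: ["n", "x"]

Working:
Per-block:
  b0: def={n,x} ue=∅
  b1: def={u,x} ue=∅
  b2: def={f,n} ue={n}
  b3: def={i,n,x} ue={n}
  b4: def={x} ue=∅
  b5: def={u} ue={u}
  b6: def={f,n} ue={n}
  b7: def={f} ue={x}

Backward fixpoint:
  live b0: ∅→{n,x}
  live b1: {n}→{n,u}
  live b2: {n}→∅
  live b3: {n}→∅
  live b4: {n,u}→{n,u,x}
  live b5: {n,u,x}→{n,u,x}
  live b6: {n,x}→{x}
  live b7: {x}→∅

Conflict graph:
  f — {n,x}
  i — {n}
  n — {f,i,u,x}
  u — {n,x}
  x — {f,n,u}

N(f) = ["n", "x"]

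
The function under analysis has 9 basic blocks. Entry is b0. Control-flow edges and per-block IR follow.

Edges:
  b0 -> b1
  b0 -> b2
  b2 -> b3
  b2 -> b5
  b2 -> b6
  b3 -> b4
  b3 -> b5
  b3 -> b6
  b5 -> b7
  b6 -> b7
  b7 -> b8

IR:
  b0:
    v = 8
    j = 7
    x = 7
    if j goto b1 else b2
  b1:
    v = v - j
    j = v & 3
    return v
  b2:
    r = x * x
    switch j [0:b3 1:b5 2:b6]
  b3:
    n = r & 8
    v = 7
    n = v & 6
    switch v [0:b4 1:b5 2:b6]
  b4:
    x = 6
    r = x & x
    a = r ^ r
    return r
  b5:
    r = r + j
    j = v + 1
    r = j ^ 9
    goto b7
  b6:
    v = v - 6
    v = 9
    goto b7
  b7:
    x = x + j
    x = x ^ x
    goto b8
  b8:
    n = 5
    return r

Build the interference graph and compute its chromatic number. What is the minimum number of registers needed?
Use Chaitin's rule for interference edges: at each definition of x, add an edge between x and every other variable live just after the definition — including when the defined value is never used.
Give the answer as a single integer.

def/use:
  b0 def {j,v,x} use ∅
  b1 def {j,v} use {j,v}
  b2 def {r} use {j,x}
  b3 def {n,v} use {r}
  b4 def {a,r,x} use ∅
  b5 def {j,r} use {j,r,v}
  b6 def {v} use {v}
  b7 def {x} use {j,x}
  b8 def {n} use {r}

Backward fixpoint:
  b0 li=∅ lo={j,v,x}
  b1 li={j,v} lo=∅
  b2 li={j,v,x} lo={j,r,v,x}
  b3 li={j,r,x} lo={j,r,v,x}
  b4 li=∅ lo=∅
  b5 li={j,r,v,x} lo={j,r,x}
  b6 li={j,r,v,x} lo={j,r,x}
  b7 li={j,r,x} lo={r}
  b8 li={r} lo=∅

Conflict graph:
  a — {r}
  j — {n,r,v,x}
  n — {j,r,v,x}
  r — {a,j,n,v,x}
  v — {j,n,r,x}
  x — {j,n,r,v}

Registers:
  {j,n,r,v,x} pairwise interfere (5-clique) ⇒ χ ≥ 5
  assign a→c1 j→c1 n→c2 r→c0 v→c3 x→c4 — no edge inside a register ⇒ χ ≤ 5
  χ = 5

Answer: 5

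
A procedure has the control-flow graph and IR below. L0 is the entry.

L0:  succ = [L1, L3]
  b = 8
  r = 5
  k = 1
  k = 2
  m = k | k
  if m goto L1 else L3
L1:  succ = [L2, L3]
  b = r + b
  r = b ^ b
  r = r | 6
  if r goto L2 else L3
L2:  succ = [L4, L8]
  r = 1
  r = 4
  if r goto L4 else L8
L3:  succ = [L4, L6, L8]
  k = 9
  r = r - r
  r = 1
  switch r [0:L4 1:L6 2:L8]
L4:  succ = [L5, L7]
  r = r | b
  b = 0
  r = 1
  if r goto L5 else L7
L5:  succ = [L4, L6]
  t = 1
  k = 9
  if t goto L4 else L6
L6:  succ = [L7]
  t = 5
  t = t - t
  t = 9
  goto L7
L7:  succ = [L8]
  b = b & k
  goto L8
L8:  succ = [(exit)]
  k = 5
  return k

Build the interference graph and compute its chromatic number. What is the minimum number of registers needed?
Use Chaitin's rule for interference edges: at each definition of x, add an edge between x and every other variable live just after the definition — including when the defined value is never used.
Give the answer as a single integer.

Answer: 4

Working:
Per-block:
  L0 def {b,k,m,r} use ∅
  L1 def {b,r} use {b,r}
  L2 def {r} use ∅
  L3 def {k,r} use {r}
  L4 def {b,r} use {b,r}
  L5 def {k,t} use ∅
  L6 def {t} use ∅
  L7 def {b} use {b,k}
  L8 def {k} use ∅

Liveness:
  L0: in=∅ out={b,k,r}
  L1: in={b,k,r} out={b,k,r}
  L2: in={b,k} out={b,k,r}
  L3: in={b,r} out={b,k,r}
  L4: in={b,k,r} out={b,k,r}
  L5: in={b,r} out={b,k,r}
  L6: in={b,k} out={b,k}
  L7: in={b,k} out=∅
  L8: in=∅ out=∅

Conflict graph:
  b↔{k,m,r,t}
  k↔{b,m,r,t}
  m↔{b,k,r}
  r↔{b,k,m,t}
  t↔{b,k,r}

Chromatic number:
  {b,k,m,r} pairwise interfere (4-clique) ⇒ χ ≥ 4
  assign b→c0 k→c1 m→c3 r→c2 t→c3 — no edge inside a register ⇒ χ ≤ 4
  χ = 4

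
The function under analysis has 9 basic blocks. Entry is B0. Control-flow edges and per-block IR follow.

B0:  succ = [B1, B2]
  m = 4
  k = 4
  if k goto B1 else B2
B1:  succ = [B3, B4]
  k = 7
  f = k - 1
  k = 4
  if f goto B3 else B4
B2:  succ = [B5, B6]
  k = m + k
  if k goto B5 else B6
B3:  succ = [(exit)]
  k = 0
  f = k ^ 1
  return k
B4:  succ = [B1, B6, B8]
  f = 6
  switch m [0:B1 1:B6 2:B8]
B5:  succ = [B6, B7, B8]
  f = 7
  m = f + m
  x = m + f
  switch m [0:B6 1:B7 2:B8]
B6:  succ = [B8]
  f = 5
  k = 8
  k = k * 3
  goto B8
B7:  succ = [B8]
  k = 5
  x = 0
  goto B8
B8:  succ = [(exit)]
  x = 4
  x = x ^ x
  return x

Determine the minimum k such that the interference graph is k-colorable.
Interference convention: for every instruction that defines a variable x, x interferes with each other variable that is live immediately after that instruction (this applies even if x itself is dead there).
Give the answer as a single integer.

Answer: 3

Derivation:
def/use:
  B0: def={k,m} ue=∅
  B1: def={f,k} ue=∅
  B2: def={k} ue={k,m}
  B3: def={f,k} ue=∅
  B4: def={f} ue={m}
  B5: def={f,m,x} ue={m}
  B6: def={f,k} ue=∅
  B7: def={k,x} ue=∅
  B8: def={x} ue=∅

Liveness:
  live B0: ∅→{k,m}
  live B1: {m}→{m}
  live B2: {k,m}→{m}
  live B3: ∅→∅
  live B4: {m}→{m}
  live B5: {m}→∅
  live B6: ∅→∅
  live B7: ∅→∅
  live B8: ∅→∅

Interference:
  f — {k,m}
  k — {f,m}
  m — {f,k,x}
  x — {m}

Chromatic number:
  clique {f,k,m} ⇒ need ≥ 3
  3-colouring: c0={m}  c1={f,x}  c2={k}
  χ = 3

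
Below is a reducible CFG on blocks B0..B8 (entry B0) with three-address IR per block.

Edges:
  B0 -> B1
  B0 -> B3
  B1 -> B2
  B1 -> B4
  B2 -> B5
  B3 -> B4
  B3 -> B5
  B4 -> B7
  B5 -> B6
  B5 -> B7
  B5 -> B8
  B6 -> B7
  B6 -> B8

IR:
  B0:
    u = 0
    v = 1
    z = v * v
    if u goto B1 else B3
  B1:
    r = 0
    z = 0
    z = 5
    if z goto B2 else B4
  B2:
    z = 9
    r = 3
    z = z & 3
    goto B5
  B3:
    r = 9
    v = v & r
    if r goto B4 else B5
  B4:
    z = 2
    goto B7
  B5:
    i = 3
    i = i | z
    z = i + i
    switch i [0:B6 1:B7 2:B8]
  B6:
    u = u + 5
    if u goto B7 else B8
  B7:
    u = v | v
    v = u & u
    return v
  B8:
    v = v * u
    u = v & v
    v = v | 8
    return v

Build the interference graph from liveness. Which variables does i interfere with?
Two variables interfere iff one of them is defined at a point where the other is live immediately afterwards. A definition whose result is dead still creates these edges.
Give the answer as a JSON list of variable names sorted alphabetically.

Per-block:
  B0 def {u,v,z} use ∅
  B1 def {r,z} use ∅
  B2 def {r,z} use ∅
  B3 def {r,v} use {v}
  B4 def {z} use ∅
  B5 def {i,z} use {z}
  B6 def {u} use {u}
  B7 def {u,v} use {v}
  B8 def {u,v} use {u,v}

Live sets:
  B0: in=∅ out={u,v,z}
  B1: in={u,v} out={u,v}
  B2: in={u,v} out={u,v,z}
  B3: in={u,v,z} out={u,v,z}
  B4: in={v} out={v}
  B5: in={u,v,z} out={u,v}
  B6: in={u,v} out={u,v}
  B7: in={v} out=∅
  B8: in={u,v} out=∅

Conflict graph:
  i↔{u,v,z}
  r↔{u,v,z}
  u↔{i,r,v,z}
  v↔{i,r,u,z}
  z↔{i,r,u,v}

N(i) = ["u", "v", "z"]

Answer: ["u", "v", "z"]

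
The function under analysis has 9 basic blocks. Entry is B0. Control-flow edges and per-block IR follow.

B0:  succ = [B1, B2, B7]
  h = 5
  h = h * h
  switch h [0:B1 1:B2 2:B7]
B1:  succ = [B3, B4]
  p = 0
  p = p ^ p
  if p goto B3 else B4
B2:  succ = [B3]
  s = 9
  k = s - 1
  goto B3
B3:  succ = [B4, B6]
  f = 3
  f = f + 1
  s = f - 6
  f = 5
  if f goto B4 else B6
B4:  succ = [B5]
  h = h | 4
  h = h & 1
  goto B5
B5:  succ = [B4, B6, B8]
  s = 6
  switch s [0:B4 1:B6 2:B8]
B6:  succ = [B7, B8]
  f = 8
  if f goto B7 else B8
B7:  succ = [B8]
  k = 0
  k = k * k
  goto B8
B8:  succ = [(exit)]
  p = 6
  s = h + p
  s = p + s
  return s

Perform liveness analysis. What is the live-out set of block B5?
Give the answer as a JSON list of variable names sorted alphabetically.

Block summaries:
  B0: def={h} ue=∅
  B1: def={p} ue=∅
  B2: def={k,s} ue=∅
  B3: def={f,s} ue=∅
  B4: def={h} ue={h}
  B5: def={s} ue=∅
  B6: def={f} ue=∅
  B7: def={k} ue=∅
  B8: def={p,s} ue={h}

Backward fixpoint:
  B0 li=∅ lo={h}
  B1 li={h} lo={h}
  B2 li={h} lo={h}
  B3 li={h} lo={h}
  B4 li={h} lo={h}
  B5 li={h} lo={h}
  B6 li={h} lo={h}
  B7 li={h} lo={h}
  B8 li={h} lo=∅

live-out(B5) = ["h"]

Answer: ["h"]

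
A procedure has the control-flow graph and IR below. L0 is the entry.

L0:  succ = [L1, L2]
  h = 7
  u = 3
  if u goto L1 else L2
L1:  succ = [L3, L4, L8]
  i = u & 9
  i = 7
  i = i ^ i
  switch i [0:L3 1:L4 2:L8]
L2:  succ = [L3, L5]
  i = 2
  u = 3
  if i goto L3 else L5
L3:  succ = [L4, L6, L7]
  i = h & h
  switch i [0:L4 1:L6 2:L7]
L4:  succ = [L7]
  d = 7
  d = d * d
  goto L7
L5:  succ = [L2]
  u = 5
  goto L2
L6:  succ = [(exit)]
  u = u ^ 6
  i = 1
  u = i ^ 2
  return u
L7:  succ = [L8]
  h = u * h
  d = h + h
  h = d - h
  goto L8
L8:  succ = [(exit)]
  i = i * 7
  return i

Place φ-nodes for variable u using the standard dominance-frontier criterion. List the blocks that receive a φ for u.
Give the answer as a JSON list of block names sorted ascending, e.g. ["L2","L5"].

idom tree: L1←L0 L2←L0 L3←L0 L4←L0 L5←L2 L6←L3 L7←L0 L8←L0
Join-block Dom:
  L2: preds {L0,L5}: {L0} ∩ {L0,L2,L5} = {L0}; idom=L0
  L3: preds {L1,L2}: {L0,L1} ∩ {L0,L2} = {L0}; idom=L0
  L4: preds {L1,L3}: {L0,L1} ∩ {L0,L3} = {L0}; idom=L0
  L7: preds {L3,L4}: {L0,L3} ∩ {L0,L4} = {L0}; idom=L0
  L8: preds {L1,L7}: {L0,L1} ∩ {L0,L7} = {L0}; idom=L0

Frontier:
  L2←L0: walk · to L0
  L2←L5: walk L5→L2 to L0
  L3←L1: walk L1 to L0
  L3←L2: walk L2 to L0
  L4←L1: walk L1 to L0
  L4←L3: walk L3 to L0
  L7←L3: walk L3 to L0
  L7←L4: walk L4 to L0
  L8←L1: walk L1 to L0
  L8←L7: walk L7 to L0
  DF(L0)=∅
  DF(L1)={L3,L4,L8}
  DF(L2)={L2,L3}
  DF(L3)={L4,L7}
  DF(L4)={L7}
  DF(L5)={L2}
  DF(L6)=∅
  DF(L7)={L8}
  DF(L8)=∅

φ for u: defs {L0,L2,L5,L6}
  DF⁺ = {L2,L3,L4,L7,L8}

Answer: ["L2", "L3", "L4", "L7", "L8"]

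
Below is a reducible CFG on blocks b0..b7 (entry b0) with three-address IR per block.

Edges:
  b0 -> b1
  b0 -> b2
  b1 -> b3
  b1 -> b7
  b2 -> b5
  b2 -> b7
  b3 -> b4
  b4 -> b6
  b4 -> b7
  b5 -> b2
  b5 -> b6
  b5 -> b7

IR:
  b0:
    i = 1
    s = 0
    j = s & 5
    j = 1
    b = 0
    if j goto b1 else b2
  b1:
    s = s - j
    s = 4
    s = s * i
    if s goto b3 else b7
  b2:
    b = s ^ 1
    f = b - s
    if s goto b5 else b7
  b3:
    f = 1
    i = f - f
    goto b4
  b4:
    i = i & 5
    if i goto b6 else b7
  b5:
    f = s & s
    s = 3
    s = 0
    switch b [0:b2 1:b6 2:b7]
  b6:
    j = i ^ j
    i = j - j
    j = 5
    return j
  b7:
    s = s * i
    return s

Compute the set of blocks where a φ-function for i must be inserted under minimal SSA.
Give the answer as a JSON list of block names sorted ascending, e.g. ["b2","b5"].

idom tree: b1←b0 b2←b0 b3←b1 b4←b3 b5←b2 b6←b0 b7←b0
Dom at joins:
  b2: preds {b0,b5}: {b0} ∩ {b0,b2,b5} = {b0}; idom=b0
  b6: preds {b4,b5}: {b0,b1,b3,b4} ∩ {b0,b2,b5} = {b0}; idom=b0
  b7: preds {b1,b2,b4,b5}: {b0,b1} ∩ {b0,b2} ∩ {b0,b1,b3,b4} ∩ {b0,b2,b5} = {b0}; idom=b0

Frontier:
  b2←b0: walk · to b0
  b2←b5: walk b5→b2 to b0
  b6←b4: walk b4→b3→b1 to b0
  b6←b5: walk b5→b2 to b0
  b7←b1: walk b1 to b0
  b7←b2: walk b2 to b0
  b7←b4: walk b4→b3→b1 to b0
  b7←b5: walk b5→b2 to b0
  DF(b0)=∅
  DF(b1)={b6,b7}
  DF(b2)={b2,b6,b7}
  DF(b3)={b6,b7}
  DF(b4)={b6,b7}
  DF(b5)={b2,b6,b7}
  DF(b6)=∅
  DF(b7)=∅

φ for i: defs {b0,b3,b4,b6}
  DF⁺ = {b6,b7}

Answer: ["b6", "b7"]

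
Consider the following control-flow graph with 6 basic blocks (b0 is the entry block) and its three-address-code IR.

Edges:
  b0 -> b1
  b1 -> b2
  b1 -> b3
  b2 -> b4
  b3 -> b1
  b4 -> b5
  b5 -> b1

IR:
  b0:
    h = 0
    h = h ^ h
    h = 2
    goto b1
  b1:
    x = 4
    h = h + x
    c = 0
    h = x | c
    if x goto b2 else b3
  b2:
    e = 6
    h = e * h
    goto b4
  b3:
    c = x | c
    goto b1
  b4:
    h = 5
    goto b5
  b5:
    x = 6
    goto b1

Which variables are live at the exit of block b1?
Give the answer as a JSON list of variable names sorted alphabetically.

Answer: ["c", "h", "x"]

Analysis:
def/use:
  b0 def {h} use ∅
  b1 def {c,h,x} use {h}
  b2 def {e,h} use {h}
  b3 def {c} use {c,x}
  b4 def {h} use ∅
  b5 def {x} use ∅

Backward fixpoint:
  b0: in=∅ out={h}
  b1: in={h} out={c,h,x}
  b2: in={h} out=∅
  b3: in={c,h,x} out={h}
  b4: in=∅ out={h}
  b5: in={h} out={h}

live-out(b1) = ["c", "h", "x"]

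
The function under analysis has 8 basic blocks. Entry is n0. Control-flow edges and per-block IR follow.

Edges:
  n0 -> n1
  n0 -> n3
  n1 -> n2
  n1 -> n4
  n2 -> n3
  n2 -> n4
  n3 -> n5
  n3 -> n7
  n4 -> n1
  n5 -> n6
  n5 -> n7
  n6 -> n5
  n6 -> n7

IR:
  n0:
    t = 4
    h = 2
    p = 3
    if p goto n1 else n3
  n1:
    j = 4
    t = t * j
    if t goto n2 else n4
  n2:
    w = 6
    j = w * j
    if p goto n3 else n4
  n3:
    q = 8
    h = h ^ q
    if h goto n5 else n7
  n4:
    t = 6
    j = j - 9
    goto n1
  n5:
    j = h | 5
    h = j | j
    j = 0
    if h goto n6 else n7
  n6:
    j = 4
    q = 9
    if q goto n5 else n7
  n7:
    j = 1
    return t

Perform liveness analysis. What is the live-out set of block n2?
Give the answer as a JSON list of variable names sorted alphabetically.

def/use:
  n0: {h,p,t} / ∅
  n1: {j,t} / {t}
  n2: {j,w} / {j,p}
  n3: {h,q} / {h}
  n4: {j,t} / {j}
  n5: {h,j} / {h}
  n6: {j,q} / ∅
  n7: {j} / {t}

Liveness:
  n0: in=∅ out={h,p,t}
  n1: in={h,p,t} out={h,j,p,t}
  n2: in={h,j,p,t} out={h,j,p,t}
  n3: in={h,t} out={h,t}
  n4: in={h,j,p} out={h,p,t}
  n5: in={h,t} out={h,t}
  n6: in={h,t} out={h,t}
  n7: in={t} out=∅

live-out(n2) = ["h", "j", "p", "t"]

Answer: ["h", "j", "p", "t"]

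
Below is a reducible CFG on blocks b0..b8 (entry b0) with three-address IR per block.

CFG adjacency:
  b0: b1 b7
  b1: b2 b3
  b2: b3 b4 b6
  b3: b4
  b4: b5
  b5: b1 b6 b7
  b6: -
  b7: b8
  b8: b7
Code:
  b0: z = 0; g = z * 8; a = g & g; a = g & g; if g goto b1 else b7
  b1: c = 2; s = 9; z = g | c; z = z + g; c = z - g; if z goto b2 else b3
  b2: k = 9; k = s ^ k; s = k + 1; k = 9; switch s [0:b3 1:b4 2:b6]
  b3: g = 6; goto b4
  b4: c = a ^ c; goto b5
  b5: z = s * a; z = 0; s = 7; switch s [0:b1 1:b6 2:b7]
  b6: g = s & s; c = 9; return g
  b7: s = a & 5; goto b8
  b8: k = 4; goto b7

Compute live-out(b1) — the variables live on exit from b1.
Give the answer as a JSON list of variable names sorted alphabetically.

Answer: ["a", "c", "g", "s"]

Analysis:
Block summaries:
  b0: {a,g,z} / ∅
  b1: {c,s,z} / {g}
  b2: {k,s} / {s}
  b3: {g} / ∅
  b4: {c} / {a,c}
  b5: {s,z} / {a,s}
  b6: {c,g} / {s}
  b7: {s} / {a}
  b8: {k} / ∅

Liveness:
  b0: in=∅ out={a,g}
  b1: in={a,g} out={a,c,g,s}
  b2: in={a,c,g,s} out={a,c,g,s}
  b3: in={a,c,s} out={a,c,g,s}
  b4: in={a,c,g,s} out={a,g,s}
  b5: in={a,g,s} out={a,g,s}
  b6: in={s} out=∅
  b7: in={a} out={a}
  b8: in={a} out={a}

live-out(b1) = ["a", "c", "g", "s"]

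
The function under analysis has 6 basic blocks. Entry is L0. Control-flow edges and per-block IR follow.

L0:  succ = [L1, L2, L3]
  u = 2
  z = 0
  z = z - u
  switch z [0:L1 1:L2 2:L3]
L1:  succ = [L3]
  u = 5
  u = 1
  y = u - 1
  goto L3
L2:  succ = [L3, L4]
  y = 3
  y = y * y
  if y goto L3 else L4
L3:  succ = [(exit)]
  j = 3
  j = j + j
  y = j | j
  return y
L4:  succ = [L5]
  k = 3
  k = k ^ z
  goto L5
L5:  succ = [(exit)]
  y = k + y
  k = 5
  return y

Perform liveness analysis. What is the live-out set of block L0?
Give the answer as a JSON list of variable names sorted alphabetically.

def/use:
  L0: def={u,z} ue=∅
  L1: def={u,y} ue=∅
  L2: def={y} ue=∅
  L3: def={j,y} ue=∅
  L4: def={k} ue={z}
  L5: def={k,y} ue={k,y}

Liveness:
  live L0: ∅→{z}
  live L1: ∅→∅
  live L2: {z}→{y,z}
  live L3: ∅→∅
  live L4: {y,z}→{k,y}
  live L5: {k,y}→∅

live-out(L0) = ["z"]

Answer: ["z"]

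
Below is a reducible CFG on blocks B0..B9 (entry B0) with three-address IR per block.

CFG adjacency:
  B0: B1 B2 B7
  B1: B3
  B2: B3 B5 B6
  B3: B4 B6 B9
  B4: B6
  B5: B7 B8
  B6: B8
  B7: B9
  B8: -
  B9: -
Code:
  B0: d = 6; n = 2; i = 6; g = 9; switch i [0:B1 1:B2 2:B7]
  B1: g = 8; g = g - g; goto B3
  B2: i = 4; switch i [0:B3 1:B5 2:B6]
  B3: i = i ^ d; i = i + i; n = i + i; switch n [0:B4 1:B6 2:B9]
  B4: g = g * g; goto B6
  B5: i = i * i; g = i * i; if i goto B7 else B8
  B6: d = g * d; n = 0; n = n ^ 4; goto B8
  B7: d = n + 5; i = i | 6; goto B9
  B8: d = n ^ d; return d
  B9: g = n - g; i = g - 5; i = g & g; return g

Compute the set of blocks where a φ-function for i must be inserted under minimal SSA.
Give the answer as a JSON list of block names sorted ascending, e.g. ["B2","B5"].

idom tree: B1←B0 B2←B0 B3←B0 B4←B3 B5←B2 B6←B0 B7←B0 B8←B0 B9←B0
Join-block Dom:
  B3: preds {B1,B2}: {B0,B1} ∩ {B0,B2} = {B0}; idom=B0
  B6: preds {B2,B3,B4}: {B0,B2} ∩ {B0,B3} ∩ {B0,B3,B4} = {B0}; idom=B0
  B7: preds {B0,B5}: {B0} ∩ {B0,B2,B5} = {B0}; idom=B0
  B8: preds {B5,B6}: {B0,B2,B5} ∩ {B0,B6} = {B0}; idom=B0
  B9: preds {B3,B7}: {B0,B3} ∩ {B0,B7} = {B0}; idom=B0

DF derivation:
  B3←B1: walk B1 to B0
  B3←B2: walk B2 to B0
  B6←B2: walk B2 to B0
  B6←B3: walk B3 to B0
  B6←B4: walk B4→B3 to B0
  B7←B0: walk · to B0
  B7←B5: walk B5→B2 to B0
  B8←B5: walk B5→B2 to B0
  B8←B6: walk B6 to B0
  B9←B3: walk B3 to B0
  B9←B7: walk B7 to B0
  B0 → ∅
  B1 → {B3}
  B2 → {B3,B6,B7,B8}
  B3 → {B6,B9}
  B4 → {B6}
  B5 → {B7,B8}
  B6 → {B8}
  B7 → {B9}
  B8 → ∅
  B9 → ∅

φ for i: defs {B0,B2,B3,B5,B7,B9}
  DF⁺ = {B3,B6,B7,B8,B9}

Answer: ["B3", "B6", "B7", "B8", "B9"]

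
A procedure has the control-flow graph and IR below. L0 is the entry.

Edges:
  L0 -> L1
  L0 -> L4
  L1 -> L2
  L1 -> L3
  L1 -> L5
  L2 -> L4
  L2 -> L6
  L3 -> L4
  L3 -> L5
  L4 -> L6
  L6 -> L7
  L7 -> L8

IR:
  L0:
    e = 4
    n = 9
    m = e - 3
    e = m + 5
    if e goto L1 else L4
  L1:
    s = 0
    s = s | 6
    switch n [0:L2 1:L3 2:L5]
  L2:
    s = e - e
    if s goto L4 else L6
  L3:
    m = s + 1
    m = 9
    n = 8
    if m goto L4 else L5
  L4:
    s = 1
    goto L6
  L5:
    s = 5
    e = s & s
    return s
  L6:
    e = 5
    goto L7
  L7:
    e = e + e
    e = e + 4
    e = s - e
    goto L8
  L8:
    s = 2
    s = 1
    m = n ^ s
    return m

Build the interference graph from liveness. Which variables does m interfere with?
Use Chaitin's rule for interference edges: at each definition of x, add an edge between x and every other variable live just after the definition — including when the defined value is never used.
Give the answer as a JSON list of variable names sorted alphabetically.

Answer: ["n"]

Working:
def/use:
  L0 def {e,m,n} use ∅
  L1 def {s} use {n}
  L2 def {s} use {e}
  L3 def {m,n} use {s}
  L4 def {s} use ∅
  L5 def {e,s} use ∅
  L6 def {e} use ∅
  L7 def {e} use {e,s}
  L8 def {m,s} use {n}

Backward fixpoint:
  L0: in=∅ out={e,n}
  L1: in={e,n} out={e,n,s}
  L2: in={e,n} out={n,s}
  L3: in={s} out={n}
  L4: in={n} out={n,s}
  L5: in=∅ out=∅
  L6: in={n,s} out={e,n,s}
  L7: in={e,n,s} out={n}
  L8: in={n} out=∅

Conflict graph:
  e — {n,s}
  m — {n}
  n — {e,m,s}
  s — {e,n}

N(m) = ["n"]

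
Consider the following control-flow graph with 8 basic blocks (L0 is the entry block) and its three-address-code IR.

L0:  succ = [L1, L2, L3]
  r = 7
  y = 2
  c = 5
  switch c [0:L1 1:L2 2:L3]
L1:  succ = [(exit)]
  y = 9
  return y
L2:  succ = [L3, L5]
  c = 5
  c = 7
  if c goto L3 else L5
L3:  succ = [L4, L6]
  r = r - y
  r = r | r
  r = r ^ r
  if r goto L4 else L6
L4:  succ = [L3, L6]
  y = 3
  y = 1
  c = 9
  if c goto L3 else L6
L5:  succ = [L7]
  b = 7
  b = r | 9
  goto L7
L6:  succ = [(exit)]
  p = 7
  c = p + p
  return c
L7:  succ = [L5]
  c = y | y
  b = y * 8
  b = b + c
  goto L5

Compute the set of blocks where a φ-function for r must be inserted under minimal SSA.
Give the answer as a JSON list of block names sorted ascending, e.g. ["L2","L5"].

Answer: ["L3"]

Derivation:
idom tree: L1←L0 L2←L0 L3←L0 L4←L3 L5←L2 L6←L3 L7←L5
Join-block Dom:
  L3: preds {L0,L2,L4}: {L0} ∩ {L0,L2} ∩ {L0,L3,L4} = {L0}; idom=L0
  L5: preds {L2,L7}: {L0,L2} ∩ {L0,L2,L5,L7} = {L0,L2}; idom=L2
  L6: preds {L3,L4}: {L0,L3} ∩ {L0,L3,L4} = {L0,L3}; idom=L3

DF walk-up:
  join L3 pred L0: · stop@L0
  join L3 pred L2: L2 stop@L0
  join L3 pred L4: L4→L3 stop@L0
  join L5 pred L2: · stop@L2
  join L5 pred L7: L7→L5 stop@L2
  join L6 pred L3: · stop@L3
  join L6 pred L4: L4 stop@L3
  L0: DF=∅
  L1: DF=∅
  L2: DF={L3}
  L3: DF={L3}
  L4: DF={L3,L6}
  L5: DF={L5}
  L6: DF=∅
  L7: DF={L5}

φ for r: defs {L0,L3}
  DF⁺ = {L3}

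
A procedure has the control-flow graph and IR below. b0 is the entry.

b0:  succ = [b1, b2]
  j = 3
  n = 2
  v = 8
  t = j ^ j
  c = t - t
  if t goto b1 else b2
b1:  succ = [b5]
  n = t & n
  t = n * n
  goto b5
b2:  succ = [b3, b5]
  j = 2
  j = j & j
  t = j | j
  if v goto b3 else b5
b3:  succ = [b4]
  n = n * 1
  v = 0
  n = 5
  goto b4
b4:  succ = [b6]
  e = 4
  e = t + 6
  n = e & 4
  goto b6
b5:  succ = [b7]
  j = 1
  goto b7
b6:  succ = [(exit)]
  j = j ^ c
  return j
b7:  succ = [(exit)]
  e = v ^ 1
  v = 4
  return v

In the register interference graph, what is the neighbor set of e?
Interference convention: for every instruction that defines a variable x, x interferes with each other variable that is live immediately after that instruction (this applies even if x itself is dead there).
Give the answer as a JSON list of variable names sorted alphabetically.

Answer: ["c", "j", "t"]

Derivation:
def/use:
  b0 def {c,j,n,t,v} use ∅
  b1 def {n,t} use {n,t}
  b2 def {j,t} use {v}
  b3 def {n,v} use {n}
  b4 def {e,n} use {t}
  b5 def {j} use ∅
  b6 def {j} use {c,j}
  b7 def {e,v} use {v}

Live sets:
  b0: in=∅ out={c,n,t,v}
  b1: in={n,t,v} out={v}
  b2: in={c,n,v} out={c,j,n,t,v}
  b3: in={c,j,n,t} out={c,j,t}
  b4: in={c,j,t} out={c,j}
  b5: in={v} out={v}
  b6: in={c,j} out=∅
  b7: in={v} out=∅

Interfere edges:
  c: {e,j,n,t,v}
  e: {c,j,t}
  j: {c,e,n,t,v}
  n: {c,j,t,v}
  t: {c,e,j,n,v}
  v: {c,j,n,t}

N(e) = ["c", "j", "t"]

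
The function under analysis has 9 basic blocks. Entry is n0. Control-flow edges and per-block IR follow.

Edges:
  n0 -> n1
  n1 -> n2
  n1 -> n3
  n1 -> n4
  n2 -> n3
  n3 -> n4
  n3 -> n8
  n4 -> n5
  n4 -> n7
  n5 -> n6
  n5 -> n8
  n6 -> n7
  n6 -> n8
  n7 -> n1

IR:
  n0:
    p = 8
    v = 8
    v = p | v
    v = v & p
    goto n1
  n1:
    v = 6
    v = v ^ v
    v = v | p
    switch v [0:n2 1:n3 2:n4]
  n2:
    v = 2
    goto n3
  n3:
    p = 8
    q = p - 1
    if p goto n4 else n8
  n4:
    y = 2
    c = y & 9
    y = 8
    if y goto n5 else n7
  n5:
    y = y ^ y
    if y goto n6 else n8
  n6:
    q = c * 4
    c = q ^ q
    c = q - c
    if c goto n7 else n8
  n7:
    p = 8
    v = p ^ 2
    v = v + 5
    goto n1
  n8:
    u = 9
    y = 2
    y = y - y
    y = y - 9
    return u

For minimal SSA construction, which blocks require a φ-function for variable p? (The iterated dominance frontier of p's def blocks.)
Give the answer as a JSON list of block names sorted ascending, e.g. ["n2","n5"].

idom tree: n1←n0 n2←n1 n3←n1 n4←n1 n5←n4 n6←n5 n7←n4 n8←n1
Dom∩ at merges:
  n1: preds {n0,n7}: {n0} ∩ {n0,n1,n4,n7} = {n0}; idom=n0
  n3: preds {n1,n2}: {n0,n1} ∩ {n0,n1,n2} = {n0,n1}; idom=n1
  n4: preds {n1,n3}: {n0,n1} ∩ {n0,n1,n3} = {n0,n1}; idom=n1
  n7: preds {n4,n6}: {n0,n1,n4} ∩ {n0,n1,n4,n5,n6} = {n0,n1,n4}; idom=n4
  n8: preds {n3,n5,n6}: {n0,n1,n3} ∩ {n0,n1,n4,n5} ∩ {n0,n1,n4,n5,n6} = {n0,n1}; idom=n1

DF walk-up:
  join n1 pred n0: · stop@n0
  join n1 pred n7: n7→n4→n1 stop@n0
  join n3 pred n1: · stop@n1
  join n3 pred n2: n2 stop@n1
  join n4 pred n1: · stop@n1
  join n4 pred n3: n3 stop@n1
  join n7 pred n4: · stop@n4
  join n7 pred n6: n6→n5 stop@n4
  join n8 pred n3: n3 stop@n1
  join n8 pred n5: n5→n4 stop@n1
  join n8 pred n6: n6→n5→n4 stop@n1
  n0 → ∅
  n1 → {n1}
  n2 → {n3}
  n3 → {n4,n8}
  n4 → {n1,n8}
  n5 → {n7,n8}
  n6 → {n7,n8}
  n7 → {n1}
  n8 → ∅

φ for p: defs {n0,n3,n7}
  DF⁺ = {n1,n4,n8}

Answer: ["n1", "n4", "n8"]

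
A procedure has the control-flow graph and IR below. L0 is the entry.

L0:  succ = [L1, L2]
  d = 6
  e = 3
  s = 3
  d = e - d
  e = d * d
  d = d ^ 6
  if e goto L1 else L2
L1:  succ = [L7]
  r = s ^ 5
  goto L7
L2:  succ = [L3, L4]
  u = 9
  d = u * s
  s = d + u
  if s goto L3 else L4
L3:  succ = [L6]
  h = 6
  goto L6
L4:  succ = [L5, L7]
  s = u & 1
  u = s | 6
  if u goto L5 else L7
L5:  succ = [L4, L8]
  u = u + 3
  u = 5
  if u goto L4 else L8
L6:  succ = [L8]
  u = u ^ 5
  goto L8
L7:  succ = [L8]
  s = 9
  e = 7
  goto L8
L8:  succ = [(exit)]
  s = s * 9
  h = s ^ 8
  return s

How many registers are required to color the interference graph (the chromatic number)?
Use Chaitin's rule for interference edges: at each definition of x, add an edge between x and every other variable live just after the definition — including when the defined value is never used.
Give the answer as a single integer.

Per-block:
  L0: def={d,e,s} ue=∅
  L1: def={r} ue={s}
  L2: def={d,s,u} ue={s}
  L3: def={h} ue=∅
  L4: def={s,u} ue={u}
  L5: def={u} ue={u}
  L6: def={u} ue={u}
  L7: def={e,s} ue=∅
  L8: def={h,s} ue={s}

Liveness:
  L0 li=∅ lo={s}
  L1 li={s} lo=∅
  L2 li={s} lo={s,u}
  L3 li={s,u} lo={s,u}
  L4 li={u} lo={s,u}
  L5 li={s,u} lo={s,u}
  L6 li={s,u} lo={s}
  L7 li=∅ lo={s}
  L8 li={s} lo=∅

Interfere edges:
  d — {e,s,u}
  e — {d,s}
  h — {s,u}
  r — ∅
  s — {d,e,h,u}
  u — {d,h,s}

Registers:
  {d,e,s} pairwise interfere (3-clique) ⇒ χ ≥ 3
  assign d→R1 e→R2 h→R1 r→R0 s→R0 u→R2 — no edge inside a register ⇒ χ ≤ 3
  χ = 3

Answer: 3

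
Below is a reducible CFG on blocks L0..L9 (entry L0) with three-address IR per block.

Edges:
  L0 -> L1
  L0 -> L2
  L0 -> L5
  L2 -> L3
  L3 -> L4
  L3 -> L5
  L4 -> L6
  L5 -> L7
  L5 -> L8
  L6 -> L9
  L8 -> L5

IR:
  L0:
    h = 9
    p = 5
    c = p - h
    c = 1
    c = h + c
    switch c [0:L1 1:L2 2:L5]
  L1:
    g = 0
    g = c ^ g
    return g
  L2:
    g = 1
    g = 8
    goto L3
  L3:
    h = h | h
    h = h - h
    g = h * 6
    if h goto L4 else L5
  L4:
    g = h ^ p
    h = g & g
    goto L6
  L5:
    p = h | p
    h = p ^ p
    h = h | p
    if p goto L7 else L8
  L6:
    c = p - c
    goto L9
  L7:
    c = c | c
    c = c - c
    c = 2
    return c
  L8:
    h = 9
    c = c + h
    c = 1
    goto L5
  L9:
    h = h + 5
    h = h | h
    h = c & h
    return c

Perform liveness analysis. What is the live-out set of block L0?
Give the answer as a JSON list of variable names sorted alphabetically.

Per-block:
  L0: {c,h,p} / ∅
  L1: {g} / {c}
  L2: {g} / ∅
  L3: {g,h} / {h}
  L4: {g,h} / {h,p}
  L5: {h,p} / {h,p}
  L6: {c} / {c,p}
  L7: {c} / {c}
  L8: {c,h} / {c}
  L9: {h} / {c,h}

Live sets:
  live L0: ∅→{c,h,p}
  live L1: {c}→∅
  live L2: {c,h,p}→{c,h,p}
  live L3: {c,h,p}→{c,h,p}
  live L4: {c,h,p}→{c,h,p}
  live L5: {c,h,p}→{c,p}
  live L6: {c,h,p}→{c,h}
  live L7: {c}→∅
  live L8: {c,p}→{c,h,p}
  live L9: {c,h}→∅

live-out(L0) = ["c", "h", "p"]

Answer: ["c", "h", "p"]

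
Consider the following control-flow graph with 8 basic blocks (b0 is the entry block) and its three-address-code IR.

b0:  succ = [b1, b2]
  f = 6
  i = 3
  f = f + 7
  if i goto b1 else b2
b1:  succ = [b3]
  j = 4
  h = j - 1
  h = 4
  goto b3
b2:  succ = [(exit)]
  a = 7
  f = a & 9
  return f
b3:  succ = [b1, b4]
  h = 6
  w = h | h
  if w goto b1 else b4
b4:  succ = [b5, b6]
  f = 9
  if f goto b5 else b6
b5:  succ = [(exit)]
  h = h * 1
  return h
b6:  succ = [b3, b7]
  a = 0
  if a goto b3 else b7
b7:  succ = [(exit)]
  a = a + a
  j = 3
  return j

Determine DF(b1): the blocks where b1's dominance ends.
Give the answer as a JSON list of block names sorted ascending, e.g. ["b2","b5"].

idom tree: b1←b0 b2←b0 b3←b1 b4←b3 b5←b4 b6←b4 b7←b6
Join-block Dom:
  b1: preds {b0,b3}: {b0} ∩ {b0,b1,b3} = {b0}; idom=b0
  b3: preds {b1,b6}: {b0,b1} ∩ {b0,b1,b3,b4,b6} = {b0,b1}; idom=b1

Frontier:
  b1←b0: walk · to b0
  b1←b3: walk b3→b1 to b0
  b3←b1: walk · to b1
  b3←b6: walk b6→b4→b3 to b1
  b0: DF=∅
  b1: DF={b1}
  b2: DF=∅
  b3: DF={b1,b3}
  b4: DF={b3}
  b5: DF=∅
  b6: DF={b3}
  b7: DF=∅

DF(b1) = ["b1"]

Answer: ["b1"]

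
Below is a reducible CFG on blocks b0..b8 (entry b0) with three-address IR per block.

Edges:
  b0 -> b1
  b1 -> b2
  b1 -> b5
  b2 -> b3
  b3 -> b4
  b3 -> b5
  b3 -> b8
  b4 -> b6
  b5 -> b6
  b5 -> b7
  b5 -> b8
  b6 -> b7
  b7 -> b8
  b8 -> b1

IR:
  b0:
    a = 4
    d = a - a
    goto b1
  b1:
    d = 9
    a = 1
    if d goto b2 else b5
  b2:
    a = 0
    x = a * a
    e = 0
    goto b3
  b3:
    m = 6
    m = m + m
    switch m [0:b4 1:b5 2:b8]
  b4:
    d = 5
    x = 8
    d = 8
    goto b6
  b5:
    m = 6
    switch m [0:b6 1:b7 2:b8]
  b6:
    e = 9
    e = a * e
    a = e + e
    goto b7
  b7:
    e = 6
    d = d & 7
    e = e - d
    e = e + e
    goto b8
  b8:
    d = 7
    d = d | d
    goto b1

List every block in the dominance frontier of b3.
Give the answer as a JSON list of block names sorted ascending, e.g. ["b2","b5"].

idom tree: b1←b0 b2←b1 b3←b2 b4←b3 b5←b1 b6←b1 b7←b1 b8←b1
Dom∩ at merges:
  b1: preds {b0,b8}: {b0} ∩ {b0,b1,b8} = {b0}; idom=b0
  b5: preds {b1,b3}: {b0,b1} ∩ {b0,b1,b2,b3} = {b0,b1}; idom=b1
  b6: preds {b4,b5}: {b0,b1,b2,b3,b4} ∩ {b0,b1,b5} = {b0,b1}; idom=b1
  b7: preds {b5,b6}: {b0,b1,b5} ∩ {b0,b1,b6} = {b0,b1}; idom=b1
  b8: preds {b3,b5,b7}: {b0,b1,b2,b3} ∩ {b0,b1,b5} ∩ {b0,b1,b7} = {b0,b1}; idom=b1

Frontier:
  join b1 pred b0: · stop@b0
  join b1 pred b8: b8→b1 stop@b0
  join b5 pred b1: · stop@b1
  join b5 pred b3: b3→b2 stop@b1
  join b6 pred b4: b4→b3→b2 stop@b1
  join b6 pred b5: b5 stop@b1
  join b7 pred b5: b5 stop@b1
  join b7 pred b6: b6 stop@b1
  join b8 pred b3: b3→b2 stop@b1
  join b8 pred b5: b5 stop@b1
  join b8 pred b7: b7 stop@b1
  b0: DF=∅
  b1: DF={b1}
  b2: DF={b5,b6,b8}
  b3: DF={b5,b6,b8}
  b4: DF={b6}
  b5: DF={b6,b7,b8}
  b6: DF={b7}
  b7: DF={b8}
  b8: DF={b1}

DF(b3) = ["b5", "b6", "b8"]

Answer: ["b5", "b6", "b8"]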